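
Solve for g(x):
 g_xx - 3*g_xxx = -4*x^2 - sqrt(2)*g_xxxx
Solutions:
 g(x) = C1 + C2*x + C3*exp(sqrt(2)*x*(3 - sqrt(9 - 4*sqrt(2)))/4) + C4*exp(sqrt(2)*x*(sqrt(9 - 4*sqrt(2)) + 3)/4) - x^4/3 - 4*x^3 + 4*x^2*(-9 + sqrt(2))


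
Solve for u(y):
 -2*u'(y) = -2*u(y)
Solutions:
 u(y) = C1*exp(y)


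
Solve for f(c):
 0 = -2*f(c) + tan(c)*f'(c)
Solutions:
 f(c) = C1*sin(c)^2


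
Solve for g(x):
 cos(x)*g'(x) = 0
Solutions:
 g(x) = C1


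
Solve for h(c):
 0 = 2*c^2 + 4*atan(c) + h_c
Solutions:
 h(c) = C1 - 2*c^3/3 - 4*c*atan(c) + 2*log(c^2 + 1)


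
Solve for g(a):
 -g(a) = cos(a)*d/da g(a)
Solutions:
 g(a) = C1*sqrt(sin(a) - 1)/sqrt(sin(a) + 1)


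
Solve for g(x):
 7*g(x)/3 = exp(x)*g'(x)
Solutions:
 g(x) = C1*exp(-7*exp(-x)/3)


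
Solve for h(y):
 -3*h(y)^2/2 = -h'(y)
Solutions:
 h(y) = -2/(C1 + 3*y)


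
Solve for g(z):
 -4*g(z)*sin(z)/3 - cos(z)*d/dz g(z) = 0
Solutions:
 g(z) = C1*cos(z)^(4/3)


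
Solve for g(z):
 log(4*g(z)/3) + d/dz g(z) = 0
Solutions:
 Integral(1/(log(_y) - log(3) + 2*log(2)), (_y, g(z))) = C1 - z


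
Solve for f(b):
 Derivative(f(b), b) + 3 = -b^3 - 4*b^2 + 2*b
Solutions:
 f(b) = C1 - b^4/4 - 4*b^3/3 + b^2 - 3*b


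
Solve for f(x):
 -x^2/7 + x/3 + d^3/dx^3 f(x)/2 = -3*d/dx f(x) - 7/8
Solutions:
 f(x) = C1 + C2*sin(sqrt(6)*x) + C3*cos(sqrt(6)*x) + x^3/63 - x^2/18 - 155*x/504


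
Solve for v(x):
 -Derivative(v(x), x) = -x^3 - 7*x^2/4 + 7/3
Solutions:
 v(x) = C1 + x^4/4 + 7*x^3/12 - 7*x/3


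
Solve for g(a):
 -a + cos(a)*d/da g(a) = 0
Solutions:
 g(a) = C1 + Integral(a/cos(a), a)


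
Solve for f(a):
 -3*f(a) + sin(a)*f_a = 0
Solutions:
 f(a) = C1*(cos(a) - 1)^(3/2)/(cos(a) + 1)^(3/2)


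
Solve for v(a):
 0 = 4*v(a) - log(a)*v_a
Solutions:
 v(a) = C1*exp(4*li(a))


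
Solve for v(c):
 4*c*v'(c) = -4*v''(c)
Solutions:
 v(c) = C1 + C2*erf(sqrt(2)*c/2)


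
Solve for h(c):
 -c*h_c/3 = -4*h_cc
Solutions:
 h(c) = C1 + C2*erfi(sqrt(6)*c/12)


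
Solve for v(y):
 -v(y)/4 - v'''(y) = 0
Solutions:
 v(y) = C3*exp(-2^(1/3)*y/2) + (C1*sin(2^(1/3)*sqrt(3)*y/4) + C2*cos(2^(1/3)*sqrt(3)*y/4))*exp(2^(1/3)*y/4)


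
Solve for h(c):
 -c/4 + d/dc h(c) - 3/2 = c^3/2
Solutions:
 h(c) = C1 + c^4/8 + c^2/8 + 3*c/2


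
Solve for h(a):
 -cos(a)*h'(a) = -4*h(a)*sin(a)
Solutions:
 h(a) = C1/cos(a)^4


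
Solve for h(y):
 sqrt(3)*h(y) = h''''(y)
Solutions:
 h(y) = C1*exp(-3^(1/8)*y) + C2*exp(3^(1/8)*y) + C3*sin(3^(1/8)*y) + C4*cos(3^(1/8)*y)


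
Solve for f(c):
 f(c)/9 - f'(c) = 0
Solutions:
 f(c) = C1*exp(c/9)


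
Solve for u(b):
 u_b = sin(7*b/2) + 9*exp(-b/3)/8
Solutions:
 u(b) = C1 - 2*cos(7*b/2)/7 - 27*exp(-b/3)/8


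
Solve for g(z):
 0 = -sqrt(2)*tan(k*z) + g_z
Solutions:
 g(z) = C1 + sqrt(2)*Piecewise((-log(cos(k*z))/k, Ne(k, 0)), (0, True))


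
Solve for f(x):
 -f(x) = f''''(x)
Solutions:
 f(x) = (C1*sin(sqrt(2)*x/2) + C2*cos(sqrt(2)*x/2))*exp(-sqrt(2)*x/2) + (C3*sin(sqrt(2)*x/2) + C4*cos(sqrt(2)*x/2))*exp(sqrt(2)*x/2)


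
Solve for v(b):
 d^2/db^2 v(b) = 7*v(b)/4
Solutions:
 v(b) = C1*exp(-sqrt(7)*b/2) + C2*exp(sqrt(7)*b/2)


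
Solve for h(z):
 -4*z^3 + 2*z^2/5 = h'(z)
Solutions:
 h(z) = C1 - z^4 + 2*z^3/15


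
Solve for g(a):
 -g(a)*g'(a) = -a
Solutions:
 g(a) = -sqrt(C1 + a^2)
 g(a) = sqrt(C1 + a^2)


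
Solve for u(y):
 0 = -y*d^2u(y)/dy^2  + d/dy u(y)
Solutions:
 u(y) = C1 + C2*y^2


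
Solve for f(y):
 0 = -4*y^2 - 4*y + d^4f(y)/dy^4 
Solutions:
 f(y) = C1 + C2*y + C3*y^2 + C4*y^3 + y^6/90 + y^5/30


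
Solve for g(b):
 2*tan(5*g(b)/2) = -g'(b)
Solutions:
 g(b) = -2*asin(C1*exp(-5*b))/5 + 2*pi/5
 g(b) = 2*asin(C1*exp(-5*b))/5


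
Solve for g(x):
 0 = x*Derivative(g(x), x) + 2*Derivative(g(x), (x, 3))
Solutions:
 g(x) = C1 + Integral(C2*airyai(-2^(2/3)*x/2) + C3*airybi(-2^(2/3)*x/2), x)


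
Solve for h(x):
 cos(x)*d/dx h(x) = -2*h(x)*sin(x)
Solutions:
 h(x) = C1*cos(x)^2


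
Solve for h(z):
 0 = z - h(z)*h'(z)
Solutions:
 h(z) = -sqrt(C1 + z^2)
 h(z) = sqrt(C1 + z^2)


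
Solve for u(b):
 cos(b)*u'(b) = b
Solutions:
 u(b) = C1 + Integral(b/cos(b), b)


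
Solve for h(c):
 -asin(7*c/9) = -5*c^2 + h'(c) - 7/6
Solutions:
 h(c) = C1 + 5*c^3/3 - c*asin(7*c/9) + 7*c/6 - sqrt(81 - 49*c^2)/7


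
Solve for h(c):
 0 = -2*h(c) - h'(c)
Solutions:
 h(c) = C1*exp(-2*c)


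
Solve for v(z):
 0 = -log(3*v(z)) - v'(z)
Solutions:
 Integral(1/(log(_y) + log(3)), (_y, v(z))) = C1 - z


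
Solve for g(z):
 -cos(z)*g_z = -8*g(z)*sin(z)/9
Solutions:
 g(z) = C1/cos(z)^(8/9)


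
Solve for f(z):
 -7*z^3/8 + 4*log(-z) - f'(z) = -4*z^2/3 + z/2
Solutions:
 f(z) = C1 - 7*z^4/32 + 4*z^3/9 - z^2/4 + 4*z*log(-z) - 4*z


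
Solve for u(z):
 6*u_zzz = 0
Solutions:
 u(z) = C1 + C2*z + C3*z^2


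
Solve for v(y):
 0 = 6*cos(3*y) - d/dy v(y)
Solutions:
 v(y) = C1 + 2*sin(3*y)


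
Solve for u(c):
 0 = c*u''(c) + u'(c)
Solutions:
 u(c) = C1 + C2*log(c)


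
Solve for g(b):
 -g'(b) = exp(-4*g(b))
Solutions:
 g(b) = log(-I*(C1 - 4*b)^(1/4))
 g(b) = log(I*(C1 - 4*b)^(1/4))
 g(b) = log(-(C1 - 4*b)^(1/4))
 g(b) = log(C1 - 4*b)/4


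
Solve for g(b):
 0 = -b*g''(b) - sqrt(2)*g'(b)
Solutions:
 g(b) = C1 + C2*b^(1 - sqrt(2))


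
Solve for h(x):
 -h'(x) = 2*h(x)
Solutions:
 h(x) = C1*exp(-2*x)


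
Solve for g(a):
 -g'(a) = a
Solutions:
 g(a) = C1 - a^2/2


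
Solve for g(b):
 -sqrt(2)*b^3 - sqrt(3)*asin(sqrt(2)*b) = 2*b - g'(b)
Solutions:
 g(b) = C1 + sqrt(2)*b^4/4 + b^2 + sqrt(3)*(b*asin(sqrt(2)*b) + sqrt(2)*sqrt(1 - 2*b^2)/2)


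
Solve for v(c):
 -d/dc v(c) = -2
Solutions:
 v(c) = C1 + 2*c


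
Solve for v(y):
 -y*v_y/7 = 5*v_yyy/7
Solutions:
 v(y) = C1 + Integral(C2*airyai(-5^(2/3)*y/5) + C3*airybi(-5^(2/3)*y/5), y)


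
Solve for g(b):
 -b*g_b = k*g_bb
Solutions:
 g(b) = C1 + C2*sqrt(k)*erf(sqrt(2)*b*sqrt(1/k)/2)


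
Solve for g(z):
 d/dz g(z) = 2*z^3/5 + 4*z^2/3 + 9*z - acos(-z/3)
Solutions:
 g(z) = C1 + z^4/10 + 4*z^3/9 + 9*z^2/2 - z*acos(-z/3) - sqrt(9 - z^2)


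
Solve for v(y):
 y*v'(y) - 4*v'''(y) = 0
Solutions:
 v(y) = C1 + Integral(C2*airyai(2^(1/3)*y/2) + C3*airybi(2^(1/3)*y/2), y)


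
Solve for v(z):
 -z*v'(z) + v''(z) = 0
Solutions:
 v(z) = C1 + C2*erfi(sqrt(2)*z/2)


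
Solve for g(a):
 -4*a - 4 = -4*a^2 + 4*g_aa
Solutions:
 g(a) = C1 + C2*a + a^4/12 - a^3/6 - a^2/2


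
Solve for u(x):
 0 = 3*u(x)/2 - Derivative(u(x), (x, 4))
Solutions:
 u(x) = C1*exp(-2^(3/4)*3^(1/4)*x/2) + C2*exp(2^(3/4)*3^(1/4)*x/2) + C3*sin(2^(3/4)*3^(1/4)*x/2) + C4*cos(2^(3/4)*3^(1/4)*x/2)


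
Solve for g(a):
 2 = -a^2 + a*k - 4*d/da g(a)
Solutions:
 g(a) = C1 - a^3/12 + a^2*k/8 - a/2


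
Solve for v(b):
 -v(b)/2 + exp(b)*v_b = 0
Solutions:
 v(b) = C1*exp(-exp(-b)/2)


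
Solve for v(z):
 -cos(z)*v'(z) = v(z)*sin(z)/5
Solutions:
 v(z) = C1*cos(z)^(1/5)


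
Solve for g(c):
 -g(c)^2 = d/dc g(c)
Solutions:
 g(c) = 1/(C1 + c)


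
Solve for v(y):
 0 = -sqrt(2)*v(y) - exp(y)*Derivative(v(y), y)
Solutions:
 v(y) = C1*exp(sqrt(2)*exp(-y))


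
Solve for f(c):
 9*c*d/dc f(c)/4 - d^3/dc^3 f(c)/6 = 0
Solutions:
 f(c) = C1 + Integral(C2*airyai(3*2^(2/3)*c/2) + C3*airybi(3*2^(2/3)*c/2), c)


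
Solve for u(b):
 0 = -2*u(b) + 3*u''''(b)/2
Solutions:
 u(b) = C1*exp(-sqrt(2)*3^(3/4)*b/3) + C2*exp(sqrt(2)*3^(3/4)*b/3) + C3*sin(sqrt(2)*3^(3/4)*b/3) + C4*cos(sqrt(2)*3^(3/4)*b/3)


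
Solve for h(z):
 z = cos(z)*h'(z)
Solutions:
 h(z) = C1 + Integral(z/cos(z), z)


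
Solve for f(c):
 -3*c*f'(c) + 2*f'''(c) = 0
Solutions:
 f(c) = C1 + Integral(C2*airyai(2^(2/3)*3^(1/3)*c/2) + C3*airybi(2^(2/3)*3^(1/3)*c/2), c)


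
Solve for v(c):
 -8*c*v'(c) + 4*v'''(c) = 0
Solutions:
 v(c) = C1 + Integral(C2*airyai(2^(1/3)*c) + C3*airybi(2^(1/3)*c), c)


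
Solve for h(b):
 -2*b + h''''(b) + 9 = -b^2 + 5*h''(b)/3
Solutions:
 h(b) = C1 + C2*b + C3*exp(-sqrt(15)*b/3) + C4*exp(sqrt(15)*b/3) + b^4/20 - b^3/5 + 153*b^2/50


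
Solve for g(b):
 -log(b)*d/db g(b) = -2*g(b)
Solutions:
 g(b) = C1*exp(2*li(b))


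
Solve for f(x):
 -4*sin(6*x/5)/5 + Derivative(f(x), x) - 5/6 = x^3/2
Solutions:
 f(x) = C1 + x^4/8 + 5*x/6 - 2*cos(6*x/5)/3


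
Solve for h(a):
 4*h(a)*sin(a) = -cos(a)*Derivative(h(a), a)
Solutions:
 h(a) = C1*cos(a)^4


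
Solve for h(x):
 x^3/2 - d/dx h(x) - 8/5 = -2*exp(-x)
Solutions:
 h(x) = C1 + x^4/8 - 8*x/5 - 2*exp(-x)


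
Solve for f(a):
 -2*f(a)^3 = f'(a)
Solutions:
 f(a) = -sqrt(2)*sqrt(-1/(C1 - 2*a))/2
 f(a) = sqrt(2)*sqrt(-1/(C1 - 2*a))/2


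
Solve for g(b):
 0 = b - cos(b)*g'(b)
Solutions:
 g(b) = C1 + Integral(b/cos(b), b)


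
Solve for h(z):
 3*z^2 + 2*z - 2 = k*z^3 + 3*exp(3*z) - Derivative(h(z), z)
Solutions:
 h(z) = C1 + k*z^4/4 - z^3 - z^2 + 2*z + exp(3*z)


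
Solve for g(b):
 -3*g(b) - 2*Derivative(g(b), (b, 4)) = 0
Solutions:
 g(b) = (C1*sin(6^(1/4)*b/2) + C2*cos(6^(1/4)*b/2))*exp(-6^(1/4)*b/2) + (C3*sin(6^(1/4)*b/2) + C4*cos(6^(1/4)*b/2))*exp(6^(1/4)*b/2)


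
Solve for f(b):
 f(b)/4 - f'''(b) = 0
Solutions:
 f(b) = C3*exp(2^(1/3)*b/2) + (C1*sin(2^(1/3)*sqrt(3)*b/4) + C2*cos(2^(1/3)*sqrt(3)*b/4))*exp(-2^(1/3)*b/4)


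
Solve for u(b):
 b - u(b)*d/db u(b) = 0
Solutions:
 u(b) = -sqrt(C1 + b^2)
 u(b) = sqrt(C1 + b^2)


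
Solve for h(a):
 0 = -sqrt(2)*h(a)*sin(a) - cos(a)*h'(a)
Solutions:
 h(a) = C1*cos(a)^(sqrt(2))


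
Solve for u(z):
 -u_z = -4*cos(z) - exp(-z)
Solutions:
 u(z) = C1 + 4*sin(z) - exp(-z)


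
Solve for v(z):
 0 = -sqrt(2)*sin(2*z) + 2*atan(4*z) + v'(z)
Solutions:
 v(z) = C1 - 2*z*atan(4*z) + log(16*z^2 + 1)/4 - sqrt(2)*cos(2*z)/2


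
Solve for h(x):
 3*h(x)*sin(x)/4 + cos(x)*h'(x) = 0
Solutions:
 h(x) = C1*cos(x)^(3/4)


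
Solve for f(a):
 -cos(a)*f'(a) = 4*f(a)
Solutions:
 f(a) = C1*(sin(a)^2 - 2*sin(a) + 1)/(sin(a)^2 + 2*sin(a) + 1)


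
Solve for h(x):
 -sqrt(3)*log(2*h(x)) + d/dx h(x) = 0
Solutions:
 -sqrt(3)*Integral(1/(log(_y) + log(2)), (_y, h(x)))/3 = C1 - x


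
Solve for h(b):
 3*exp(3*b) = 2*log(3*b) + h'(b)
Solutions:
 h(b) = C1 - 2*b*log(b) + 2*b*(1 - log(3)) + exp(3*b)


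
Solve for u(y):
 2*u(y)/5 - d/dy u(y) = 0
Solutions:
 u(y) = C1*exp(2*y/5)


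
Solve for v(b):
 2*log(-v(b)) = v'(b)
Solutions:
 -li(-v(b)) = C1 + 2*b


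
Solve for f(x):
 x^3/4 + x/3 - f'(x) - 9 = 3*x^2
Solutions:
 f(x) = C1 + x^4/16 - x^3 + x^2/6 - 9*x


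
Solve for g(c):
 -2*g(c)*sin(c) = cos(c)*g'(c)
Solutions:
 g(c) = C1*cos(c)^2


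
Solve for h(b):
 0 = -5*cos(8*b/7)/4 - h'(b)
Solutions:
 h(b) = C1 - 35*sin(8*b/7)/32


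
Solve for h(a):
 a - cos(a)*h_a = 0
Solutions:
 h(a) = C1 + Integral(a/cos(a), a)


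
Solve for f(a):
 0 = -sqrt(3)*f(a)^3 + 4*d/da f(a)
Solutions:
 f(a) = -sqrt(2)*sqrt(-1/(C1 + sqrt(3)*a))
 f(a) = sqrt(2)*sqrt(-1/(C1 + sqrt(3)*a))


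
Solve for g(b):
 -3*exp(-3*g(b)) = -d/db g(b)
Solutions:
 g(b) = log(C1 + 9*b)/3
 g(b) = log((-3^(1/3) - 3^(5/6)*I)*(C1 + 3*b)^(1/3)/2)
 g(b) = log((-3^(1/3) + 3^(5/6)*I)*(C1 + 3*b)^(1/3)/2)


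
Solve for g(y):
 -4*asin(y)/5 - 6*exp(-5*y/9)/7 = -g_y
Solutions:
 g(y) = C1 + 4*y*asin(y)/5 + 4*sqrt(1 - y^2)/5 - 54*exp(-5*y/9)/35


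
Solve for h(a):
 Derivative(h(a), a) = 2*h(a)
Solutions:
 h(a) = C1*exp(2*a)


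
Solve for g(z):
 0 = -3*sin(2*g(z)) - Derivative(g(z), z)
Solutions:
 g(z) = pi - acos((-C1 - exp(12*z))/(C1 - exp(12*z)))/2
 g(z) = acos((-C1 - exp(12*z))/(C1 - exp(12*z)))/2


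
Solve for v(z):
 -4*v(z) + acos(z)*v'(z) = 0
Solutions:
 v(z) = C1*exp(4*Integral(1/acos(z), z))


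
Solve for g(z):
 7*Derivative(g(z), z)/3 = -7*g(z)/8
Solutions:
 g(z) = C1*exp(-3*z/8)


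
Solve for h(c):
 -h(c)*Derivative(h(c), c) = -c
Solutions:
 h(c) = -sqrt(C1 + c^2)
 h(c) = sqrt(C1 + c^2)


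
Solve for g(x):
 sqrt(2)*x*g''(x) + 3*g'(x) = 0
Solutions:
 g(x) = C1 + C2*x^(1 - 3*sqrt(2)/2)


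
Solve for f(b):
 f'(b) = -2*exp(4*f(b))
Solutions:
 f(b) = log(-I*(1/(C1 + 8*b))^(1/4))
 f(b) = log(I*(1/(C1 + 8*b))^(1/4))
 f(b) = log(-(1/(C1 + 8*b))^(1/4))
 f(b) = log(1/(C1 + 8*b))/4


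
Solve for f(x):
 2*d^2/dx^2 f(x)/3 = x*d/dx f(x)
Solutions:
 f(x) = C1 + C2*erfi(sqrt(3)*x/2)


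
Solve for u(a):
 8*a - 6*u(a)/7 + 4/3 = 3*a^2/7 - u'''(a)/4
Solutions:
 u(a) = C3*exp(2*3^(1/3)*7^(2/3)*a/7) - a^2/2 + 28*a/3 + (C1*sin(3^(5/6)*7^(2/3)*a/7) + C2*cos(3^(5/6)*7^(2/3)*a/7))*exp(-3^(1/3)*7^(2/3)*a/7) + 14/9


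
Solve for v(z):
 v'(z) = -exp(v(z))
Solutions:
 v(z) = log(1/(C1 + z))


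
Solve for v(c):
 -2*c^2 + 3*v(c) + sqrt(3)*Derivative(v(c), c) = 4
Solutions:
 v(c) = C1*exp(-sqrt(3)*c) + 2*c^2/3 - 4*sqrt(3)*c/9 + 16/9


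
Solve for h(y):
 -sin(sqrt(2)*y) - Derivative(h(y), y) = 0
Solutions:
 h(y) = C1 + sqrt(2)*cos(sqrt(2)*y)/2


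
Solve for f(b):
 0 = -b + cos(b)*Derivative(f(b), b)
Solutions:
 f(b) = C1 + Integral(b/cos(b), b)


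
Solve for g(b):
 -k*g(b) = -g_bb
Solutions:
 g(b) = C1*exp(-b*sqrt(k)) + C2*exp(b*sqrt(k))


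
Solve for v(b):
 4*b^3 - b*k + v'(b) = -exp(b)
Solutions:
 v(b) = C1 - b^4 + b^2*k/2 - exp(b)


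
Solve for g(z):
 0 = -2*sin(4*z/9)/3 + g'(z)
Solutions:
 g(z) = C1 - 3*cos(4*z/9)/2


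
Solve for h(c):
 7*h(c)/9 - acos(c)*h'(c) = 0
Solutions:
 h(c) = C1*exp(7*Integral(1/acos(c), c)/9)


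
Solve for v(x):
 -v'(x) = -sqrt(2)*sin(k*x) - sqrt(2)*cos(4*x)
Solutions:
 v(x) = C1 + sqrt(2)*sin(4*x)/4 - sqrt(2)*cos(k*x)/k


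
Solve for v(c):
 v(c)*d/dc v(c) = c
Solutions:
 v(c) = -sqrt(C1 + c^2)
 v(c) = sqrt(C1 + c^2)


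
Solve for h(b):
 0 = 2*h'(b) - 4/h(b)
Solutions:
 h(b) = -sqrt(C1 + 4*b)
 h(b) = sqrt(C1 + 4*b)


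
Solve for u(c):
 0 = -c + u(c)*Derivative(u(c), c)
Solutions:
 u(c) = -sqrt(C1 + c^2)
 u(c) = sqrt(C1 + c^2)


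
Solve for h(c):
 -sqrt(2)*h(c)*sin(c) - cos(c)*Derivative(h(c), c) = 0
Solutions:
 h(c) = C1*cos(c)^(sqrt(2))


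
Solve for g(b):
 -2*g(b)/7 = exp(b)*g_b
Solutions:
 g(b) = C1*exp(2*exp(-b)/7)


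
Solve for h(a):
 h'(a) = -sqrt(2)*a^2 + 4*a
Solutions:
 h(a) = C1 - sqrt(2)*a^3/3 + 2*a^2


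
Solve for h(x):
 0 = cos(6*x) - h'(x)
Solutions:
 h(x) = C1 + sin(6*x)/6


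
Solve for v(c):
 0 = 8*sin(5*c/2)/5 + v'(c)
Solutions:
 v(c) = C1 + 16*cos(5*c/2)/25


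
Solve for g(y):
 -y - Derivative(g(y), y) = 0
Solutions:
 g(y) = C1 - y^2/2


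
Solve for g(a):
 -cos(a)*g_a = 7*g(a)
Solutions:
 g(a) = C1*sqrt(sin(a) - 1)*(sin(a)^3 - 3*sin(a)^2 + 3*sin(a) - 1)/(sqrt(sin(a) + 1)*(sin(a)^3 + 3*sin(a)^2 + 3*sin(a) + 1))


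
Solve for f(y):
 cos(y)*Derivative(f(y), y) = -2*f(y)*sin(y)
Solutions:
 f(y) = C1*cos(y)^2


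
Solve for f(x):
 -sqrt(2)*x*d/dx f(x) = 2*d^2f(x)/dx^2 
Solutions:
 f(x) = C1 + C2*erf(2^(1/4)*x/2)


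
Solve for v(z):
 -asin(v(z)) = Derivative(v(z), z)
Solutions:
 Integral(1/asin(_y), (_y, v(z))) = C1 - z


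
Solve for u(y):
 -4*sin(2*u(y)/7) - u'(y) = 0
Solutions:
 4*y + 7*log(cos(2*u(y)/7) - 1)/4 - 7*log(cos(2*u(y)/7) + 1)/4 = C1


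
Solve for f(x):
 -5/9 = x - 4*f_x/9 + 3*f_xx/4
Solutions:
 f(x) = C1 + C2*exp(16*x/27) + 9*x^2/8 + 323*x/64


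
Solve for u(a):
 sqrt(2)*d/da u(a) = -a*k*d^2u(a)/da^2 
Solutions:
 u(a) = C1 + a^(((re(k) - sqrt(2))*re(k) + im(k)^2)/(re(k)^2 + im(k)^2))*(C2*sin(sqrt(2)*log(a)*Abs(im(k))/(re(k)^2 + im(k)^2)) + C3*cos(sqrt(2)*log(a)*im(k)/(re(k)^2 + im(k)^2)))


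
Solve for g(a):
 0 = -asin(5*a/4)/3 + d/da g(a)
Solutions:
 g(a) = C1 + a*asin(5*a/4)/3 + sqrt(16 - 25*a^2)/15


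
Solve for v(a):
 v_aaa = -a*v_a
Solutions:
 v(a) = C1 + Integral(C2*airyai(-a) + C3*airybi(-a), a)


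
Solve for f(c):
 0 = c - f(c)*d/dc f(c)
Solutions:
 f(c) = -sqrt(C1 + c^2)
 f(c) = sqrt(C1 + c^2)


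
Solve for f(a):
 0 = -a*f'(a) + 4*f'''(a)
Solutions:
 f(a) = C1 + Integral(C2*airyai(2^(1/3)*a/2) + C3*airybi(2^(1/3)*a/2), a)


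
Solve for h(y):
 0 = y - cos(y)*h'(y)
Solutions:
 h(y) = C1 + Integral(y/cos(y), y)


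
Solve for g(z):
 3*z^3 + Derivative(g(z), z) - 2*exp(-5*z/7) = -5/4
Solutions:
 g(z) = C1 - 3*z^4/4 - 5*z/4 - 14*exp(-5*z/7)/5


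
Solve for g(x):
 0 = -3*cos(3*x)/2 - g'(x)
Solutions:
 g(x) = C1 - sin(3*x)/2


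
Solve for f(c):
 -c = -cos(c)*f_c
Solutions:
 f(c) = C1 + Integral(c/cos(c), c)


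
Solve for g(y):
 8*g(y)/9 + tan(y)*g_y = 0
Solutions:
 g(y) = C1/sin(y)^(8/9)


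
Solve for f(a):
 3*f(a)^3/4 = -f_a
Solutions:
 f(a) = -sqrt(2)*sqrt(-1/(C1 - 3*a))
 f(a) = sqrt(2)*sqrt(-1/(C1 - 3*a))


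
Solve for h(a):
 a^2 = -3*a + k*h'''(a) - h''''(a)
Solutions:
 h(a) = C1 + C2*a + C3*a^2 + C4*exp(a*k) + a^5/(60*k) + a^4*(3 + 2/k)/(24*k) + a^3*(3 + 2/k)/(6*k^2)


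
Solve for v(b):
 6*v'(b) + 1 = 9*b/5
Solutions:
 v(b) = C1 + 3*b^2/20 - b/6


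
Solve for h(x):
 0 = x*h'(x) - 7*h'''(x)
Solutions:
 h(x) = C1 + Integral(C2*airyai(7^(2/3)*x/7) + C3*airybi(7^(2/3)*x/7), x)


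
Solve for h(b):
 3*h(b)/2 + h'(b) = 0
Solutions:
 h(b) = C1*exp(-3*b/2)


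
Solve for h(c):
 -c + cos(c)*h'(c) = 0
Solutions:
 h(c) = C1 + Integral(c/cos(c), c)


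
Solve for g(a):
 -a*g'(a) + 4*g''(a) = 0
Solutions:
 g(a) = C1 + C2*erfi(sqrt(2)*a/4)


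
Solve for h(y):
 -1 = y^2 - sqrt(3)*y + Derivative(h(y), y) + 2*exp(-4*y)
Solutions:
 h(y) = C1 - y^3/3 + sqrt(3)*y^2/2 - y + exp(-4*y)/2


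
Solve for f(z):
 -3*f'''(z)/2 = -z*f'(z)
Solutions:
 f(z) = C1 + Integral(C2*airyai(2^(1/3)*3^(2/3)*z/3) + C3*airybi(2^(1/3)*3^(2/3)*z/3), z)


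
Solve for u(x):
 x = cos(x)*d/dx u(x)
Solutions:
 u(x) = C1 + Integral(x/cos(x), x)


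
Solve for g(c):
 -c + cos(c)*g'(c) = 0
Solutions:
 g(c) = C1 + Integral(c/cos(c), c)


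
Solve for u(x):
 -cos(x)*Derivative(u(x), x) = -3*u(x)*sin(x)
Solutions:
 u(x) = C1/cos(x)^3


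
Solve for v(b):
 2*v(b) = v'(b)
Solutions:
 v(b) = C1*exp(2*b)


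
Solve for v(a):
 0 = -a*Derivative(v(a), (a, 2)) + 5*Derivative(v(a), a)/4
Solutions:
 v(a) = C1 + C2*a^(9/4)


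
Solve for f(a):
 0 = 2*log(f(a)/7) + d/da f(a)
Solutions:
 -Integral(1/(-log(_y) + log(7)), (_y, f(a)))/2 = C1 - a


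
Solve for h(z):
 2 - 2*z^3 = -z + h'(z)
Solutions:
 h(z) = C1 - z^4/2 + z^2/2 + 2*z


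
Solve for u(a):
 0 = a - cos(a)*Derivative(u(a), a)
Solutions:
 u(a) = C1 + Integral(a/cos(a), a)


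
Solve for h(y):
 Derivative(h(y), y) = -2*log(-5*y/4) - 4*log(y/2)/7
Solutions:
 h(y) = C1 - 18*y*log(y)/7 + y*(-2*log(5) + 18/7 + 32*log(2)/7 - 2*I*pi)


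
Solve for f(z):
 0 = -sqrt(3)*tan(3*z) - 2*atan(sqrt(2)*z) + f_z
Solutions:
 f(z) = C1 + 2*z*atan(sqrt(2)*z) - sqrt(2)*log(2*z^2 + 1)/2 - sqrt(3)*log(cos(3*z))/3


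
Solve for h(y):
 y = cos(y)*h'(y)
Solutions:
 h(y) = C1 + Integral(y/cos(y), y)


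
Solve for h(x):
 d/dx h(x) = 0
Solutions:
 h(x) = C1


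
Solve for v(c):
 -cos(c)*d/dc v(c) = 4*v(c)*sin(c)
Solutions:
 v(c) = C1*cos(c)^4


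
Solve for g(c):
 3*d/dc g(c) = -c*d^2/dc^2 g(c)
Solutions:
 g(c) = C1 + C2/c^2


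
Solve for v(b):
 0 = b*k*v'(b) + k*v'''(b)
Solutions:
 v(b) = C1 + Integral(C2*airyai(-b) + C3*airybi(-b), b)


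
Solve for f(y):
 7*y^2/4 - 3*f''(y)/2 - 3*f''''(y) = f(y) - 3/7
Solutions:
 f(y) = 7*y^2/4 + (C1*sin(3^(3/4)*y*cos(atan(sqrt(39)/3)/2)/3) + C2*cos(3^(3/4)*y*cos(atan(sqrt(39)/3)/2)/3))*exp(-3^(3/4)*y*sin(atan(sqrt(39)/3)/2)/3) + (C3*sin(3^(3/4)*y*cos(atan(sqrt(39)/3)/2)/3) + C4*cos(3^(3/4)*y*cos(atan(sqrt(39)/3)/2)/3))*exp(3^(3/4)*y*sin(atan(sqrt(39)/3)/2)/3) - 135/28


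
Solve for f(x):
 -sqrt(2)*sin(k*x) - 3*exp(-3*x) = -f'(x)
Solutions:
 f(x) = C1 - exp(-3*x) - sqrt(2)*cos(k*x)/k


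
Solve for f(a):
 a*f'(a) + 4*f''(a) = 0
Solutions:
 f(a) = C1 + C2*erf(sqrt(2)*a/4)


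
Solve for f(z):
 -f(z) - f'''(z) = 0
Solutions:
 f(z) = C3*exp(-z) + (C1*sin(sqrt(3)*z/2) + C2*cos(sqrt(3)*z/2))*exp(z/2)


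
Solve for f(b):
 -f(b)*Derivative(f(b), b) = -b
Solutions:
 f(b) = -sqrt(C1 + b^2)
 f(b) = sqrt(C1 + b^2)


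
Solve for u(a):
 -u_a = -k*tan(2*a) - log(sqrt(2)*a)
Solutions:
 u(a) = C1 + a*log(a) - a + a*log(2)/2 - k*log(cos(2*a))/2


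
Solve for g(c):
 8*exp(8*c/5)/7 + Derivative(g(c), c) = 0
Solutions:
 g(c) = C1 - 5*exp(8*c/5)/7


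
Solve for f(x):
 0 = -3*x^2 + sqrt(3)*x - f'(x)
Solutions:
 f(x) = C1 - x^3 + sqrt(3)*x^2/2


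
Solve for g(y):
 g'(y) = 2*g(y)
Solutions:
 g(y) = C1*exp(2*y)


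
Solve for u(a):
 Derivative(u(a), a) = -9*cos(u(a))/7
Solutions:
 9*a/7 - log(sin(u(a)) - 1)/2 + log(sin(u(a)) + 1)/2 = C1


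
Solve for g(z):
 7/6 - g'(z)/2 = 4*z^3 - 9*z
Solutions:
 g(z) = C1 - 2*z^4 + 9*z^2 + 7*z/3


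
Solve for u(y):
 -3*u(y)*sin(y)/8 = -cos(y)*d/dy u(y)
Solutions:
 u(y) = C1/cos(y)^(3/8)


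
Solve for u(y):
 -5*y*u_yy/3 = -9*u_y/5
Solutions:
 u(y) = C1 + C2*y^(52/25)


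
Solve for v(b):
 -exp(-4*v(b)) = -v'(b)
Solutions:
 v(b) = log(-I*(C1 + 4*b)^(1/4))
 v(b) = log(I*(C1 + 4*b)^(1/4))
 v(b) = log(-(C1 + 4*b)^(1/4))
 v(b) = log(C1 + 4*b)/4


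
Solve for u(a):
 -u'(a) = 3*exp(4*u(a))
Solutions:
 u(a) = log(-I*(1/(C1 + 12*a))^(1/4))
 u(a) = log(I*(1/(C1 + 12*a))^(1/4))
 u(a) = log(-(1/(C1 + 12*a))^(1/4))
 u(a) = log(1/(C1 + 12*a))/4


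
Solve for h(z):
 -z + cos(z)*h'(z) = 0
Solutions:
 h(z) = C1 + Integral(z/cos(z), z)


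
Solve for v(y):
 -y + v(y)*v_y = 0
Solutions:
 v(y) = -sqrt(C1 + y^2)
 v(y) = sqrt(C1 + y^2)


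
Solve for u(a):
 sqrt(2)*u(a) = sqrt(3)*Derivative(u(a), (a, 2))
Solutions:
 u(a) = C1*exp(-2^(1/4)*3^(3/4)*a/3) + C2*exp(2^(1/4)*3^(3/4)*a/3)


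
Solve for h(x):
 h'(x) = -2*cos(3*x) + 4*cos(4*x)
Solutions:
 h(x) = C1 - 2*sin(3*x)/3 + sin(4*x)


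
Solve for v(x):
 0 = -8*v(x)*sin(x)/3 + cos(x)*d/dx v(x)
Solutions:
 v(x) = C1/cos(x)^(8/3)


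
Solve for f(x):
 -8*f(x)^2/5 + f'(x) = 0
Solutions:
 f(x) = -5/(C1 + 8*x)


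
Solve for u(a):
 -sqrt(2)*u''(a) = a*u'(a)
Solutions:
 u(a) = C1 + C2*erf(2^(1/4)*a/2)


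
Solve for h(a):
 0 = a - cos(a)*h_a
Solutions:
 h(a) = C1 + Integral(a/cos(a), a)


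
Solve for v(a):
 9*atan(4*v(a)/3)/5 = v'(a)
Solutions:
 Integral(1/atan(4*_y/3), (_y, v(a))) = C1 + 9*a/5


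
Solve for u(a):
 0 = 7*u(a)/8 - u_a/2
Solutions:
 u(a) = C1*exp(7*a/4)


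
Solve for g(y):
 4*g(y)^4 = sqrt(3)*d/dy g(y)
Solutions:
 g(y) = (-1/(C1 + 4*sqrt(3)*y))^(1/3)
 g(y) = (-1/(C1 + 4*sqrt(3)*y))^(1/3)*(-1 - sqrt(3)*I)/2
 g(y) = (-1/(C1 + 4*sqrt(3)*y))^(1/3)*(-1 + sqrt(3)*I)/2


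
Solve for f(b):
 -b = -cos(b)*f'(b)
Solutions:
 f(b) = C1 + Integral(b/cos(b), b)


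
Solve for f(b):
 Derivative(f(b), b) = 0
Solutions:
 f(b) = C1


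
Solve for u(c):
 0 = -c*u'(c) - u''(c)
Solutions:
 u(c) = C1 + C2*erf(sqrt(2)*c/2)


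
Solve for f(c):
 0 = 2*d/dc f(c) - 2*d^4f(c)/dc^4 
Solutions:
 f(c) = C1 + C4*exp(c) + (C2*sin(sqrt(3)*c/2) + C3*cos(sqrt(3)*c/2))*exp(-c/2)


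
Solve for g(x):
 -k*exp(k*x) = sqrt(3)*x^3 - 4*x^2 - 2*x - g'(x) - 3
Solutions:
 g(x) = C1 + sqrt(3)*x^4/4 - 4*x^3/3 - x^2 - 3*x + exp(k*x)


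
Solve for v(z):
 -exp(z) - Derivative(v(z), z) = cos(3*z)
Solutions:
 v(z) = C1 - exp(z) - sin(3*z)/3


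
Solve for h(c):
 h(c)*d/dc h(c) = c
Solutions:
 h(c) = -sqrt(C1 + c^2)
 h(c) = sqrt(C1 + c^2)


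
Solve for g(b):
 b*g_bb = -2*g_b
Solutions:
 g(b) = C1 + C2/b


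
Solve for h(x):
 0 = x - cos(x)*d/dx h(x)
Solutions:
 h(x) = C1 + Integral(x/cos(x), x)


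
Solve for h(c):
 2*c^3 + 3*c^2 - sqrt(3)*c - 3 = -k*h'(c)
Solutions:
 h(c) = C1 - c^4/(2*k) - c^3/k + sqrt(3)*c^2/(2*k) + 3*c/k


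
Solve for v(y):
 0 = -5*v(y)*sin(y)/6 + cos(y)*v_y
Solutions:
 v(y) = C1/cos(y)^(5/6)


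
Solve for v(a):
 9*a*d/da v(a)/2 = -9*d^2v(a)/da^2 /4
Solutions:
 v(a) = C1 + C2*erf(a)


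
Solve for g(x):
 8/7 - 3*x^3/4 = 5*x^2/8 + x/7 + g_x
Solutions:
 g(x) = C1 - 3*x^4/16 - 5*x^3/24 - x^2/14 + 8*x/7


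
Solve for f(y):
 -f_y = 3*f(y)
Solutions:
 f(y) = C1*exp(-3*y)


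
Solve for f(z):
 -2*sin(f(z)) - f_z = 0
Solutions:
 f(z) = -acos((-C1 - exp(4*z))/(C1 - exp(4*z))) + 2*pi
 f(z) = acos((-C1 - exp(4*z))/(C1 - exp(4*z)))


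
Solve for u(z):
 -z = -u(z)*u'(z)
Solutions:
 u(z) = -sqrt(C1 + z^2)
 u(z) = sqrt(C1 + z^2)


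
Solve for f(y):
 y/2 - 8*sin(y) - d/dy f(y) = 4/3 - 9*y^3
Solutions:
 f(y) = C1 + 9*y^4/4 + y^2/4 - 4*y/3 + 8*cos(y)


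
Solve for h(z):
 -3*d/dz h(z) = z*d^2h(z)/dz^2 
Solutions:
 h(z) = C1 + C2/z^2


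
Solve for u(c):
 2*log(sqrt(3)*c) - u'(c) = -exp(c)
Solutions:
 u(c) = C1 + 2*c*log(c) + c*(-2 + log(3)) + exp(c)


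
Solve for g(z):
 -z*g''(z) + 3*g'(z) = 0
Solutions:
 g(z) = C1 + C2*z^4


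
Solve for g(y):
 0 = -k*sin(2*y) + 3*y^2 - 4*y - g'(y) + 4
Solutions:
 g(y) = C1 + k*cos(2*y)/2 + y^3 - 2*y^2 + 4*y


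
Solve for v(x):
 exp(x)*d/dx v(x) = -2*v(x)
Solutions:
 v(x) = C1*exp(2*exp(-x))


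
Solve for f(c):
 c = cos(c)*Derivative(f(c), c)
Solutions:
 f(c) = C1 + Integral(c/cos(c), c)


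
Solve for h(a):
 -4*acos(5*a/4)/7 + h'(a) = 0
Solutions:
 h(a) = C1 + 4*a*acos(5*a/4)/7 - 4*sqrt(16 - 25*a^2)/35


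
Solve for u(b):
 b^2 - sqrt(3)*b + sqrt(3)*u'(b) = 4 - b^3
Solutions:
 u(b) = C1 - sqrt(3)*b^4/12 - sqrt(3)*b^3/9 + b^2/2 + 4*sqrt(3)*b/3


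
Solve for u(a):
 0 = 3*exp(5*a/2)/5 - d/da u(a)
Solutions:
 u(a) = C1 + 6*exp(5*a/2)/25


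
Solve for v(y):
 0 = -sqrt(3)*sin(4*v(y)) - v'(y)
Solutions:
 v(y) = -acos((-C1 - exp(8*sqrt(3)*y))/(C1 - exp(8*sqrt(3)*y)))/4 + pi/2
 v(y) = acos((-C1 - exp(8*sqrt(3)*y))/(C1 - exp(8*sqrt(3)*y)))/4


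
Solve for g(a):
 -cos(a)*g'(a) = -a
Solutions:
 g(a) = C1 + Integral(a/cos(a), a)


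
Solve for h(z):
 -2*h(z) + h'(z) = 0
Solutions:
 h(z) = C1*exp(2*z)


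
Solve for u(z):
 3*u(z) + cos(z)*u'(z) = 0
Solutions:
 u(z) = C1*(sin(z) - 1)^(3/2)/(sin(z) + 1)^(3/2)


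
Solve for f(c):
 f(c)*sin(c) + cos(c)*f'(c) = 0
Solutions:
 f(c) = C1*cos(c)


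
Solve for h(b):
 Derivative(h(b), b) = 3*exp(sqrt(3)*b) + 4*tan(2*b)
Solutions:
 h(b) = C1 + sqrt(3)*exp(sqrt(3)*b) - 2*log(cos(2*b))


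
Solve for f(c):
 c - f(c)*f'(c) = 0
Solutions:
 f(c) = -sqrt(C1 + c^2)
 f(c) = sqrt(C1 + c^2)


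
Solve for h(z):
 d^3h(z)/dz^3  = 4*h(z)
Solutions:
 h(z) = C3*exp(2^(2/3)*z) + (C1*sin(2^(2/3)*sqrt(3)*z/2) + C2*cos(2^(2/3)*sqrt(3)*z/2))*exp(-2^(2/3)*z/2)


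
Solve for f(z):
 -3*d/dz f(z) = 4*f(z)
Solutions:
 f(z) = C1*exp(-4*z/3)


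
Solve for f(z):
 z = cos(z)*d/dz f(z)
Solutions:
 f(z) = C1 + Integral(z/cos(z), z)


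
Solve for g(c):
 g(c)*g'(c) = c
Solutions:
 g(c) = -sqrt(C1 + c^2)
 g(c) = sqrt(C1 + c^2)


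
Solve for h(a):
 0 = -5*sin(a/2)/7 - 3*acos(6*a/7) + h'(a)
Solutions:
 h(a) = C1 + 3*a*acos(6*a/7) - sqrt(49 - 36*a^2)/2 - 10*cos(a/2)/7


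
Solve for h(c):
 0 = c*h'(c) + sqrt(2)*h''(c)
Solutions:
 h(c) = C1 + C2*erf(2^(1/4)*c/2)


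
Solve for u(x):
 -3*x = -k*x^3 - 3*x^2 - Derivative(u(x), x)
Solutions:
 u(x) = C1 - k*x^4/4 - x^3 + 3*x^2/2


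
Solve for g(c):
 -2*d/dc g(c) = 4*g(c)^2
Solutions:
 g(c) = 1/(C1 + 2*c)


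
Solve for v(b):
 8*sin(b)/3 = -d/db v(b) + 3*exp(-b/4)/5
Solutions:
 v(b) = C1 + 8*cos(b)/3 - 12*exp(-b/4)/5


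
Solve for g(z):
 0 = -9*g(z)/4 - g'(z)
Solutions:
 g(z) = C1*exp(-9*z/4)


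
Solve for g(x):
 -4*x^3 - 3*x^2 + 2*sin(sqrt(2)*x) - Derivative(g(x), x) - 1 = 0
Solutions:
 g(x) = C1 - x^4 - x^3 - x - sqrt(2)*cos(sqrt(2)*x)


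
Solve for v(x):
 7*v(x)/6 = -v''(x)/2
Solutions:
 v(x) = C1*sin(sqrt(21)*x/3) + C2*cos(sqrt(21)*x/3)


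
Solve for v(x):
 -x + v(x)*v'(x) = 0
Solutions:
 v(x) = -sqrt(C1 + x^2)
 v(x) = sqrt(C1 + x^2)


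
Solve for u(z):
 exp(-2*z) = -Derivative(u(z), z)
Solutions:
 u(z) = C1 + exp(-2*z)/2


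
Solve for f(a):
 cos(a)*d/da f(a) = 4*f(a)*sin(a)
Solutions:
 f(a) = C1/cos(a)^4


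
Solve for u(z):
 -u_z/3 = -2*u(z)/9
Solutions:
 u(z) = C1*exp(2*z/3)


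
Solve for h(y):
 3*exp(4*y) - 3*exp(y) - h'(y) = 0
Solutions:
 h(y) = C1 + 3*exp(4*y)/4 - 3*exp(y)


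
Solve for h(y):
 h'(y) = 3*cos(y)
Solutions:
 h(y) = C1 + 3*sin(y)


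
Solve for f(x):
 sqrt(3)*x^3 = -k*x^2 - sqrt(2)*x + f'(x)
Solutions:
 f(x) = C1 + k*x^3/3 + sqrt(3)*x^4/4 + sqrt(2)*x^2/2


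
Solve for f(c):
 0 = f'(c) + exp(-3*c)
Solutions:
 f(c) = C1 + exp(-3*c)/3


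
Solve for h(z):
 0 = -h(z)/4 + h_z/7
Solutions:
 h(z) = C1*exp(7*z/4)


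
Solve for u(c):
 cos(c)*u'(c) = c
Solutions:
 u(c) = C1 + Integral(c/cos(c), c)


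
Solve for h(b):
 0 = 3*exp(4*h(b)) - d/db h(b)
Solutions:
 h(b) = log(-(-1/(C1 + 12*b))^(1/4))
 h(b) = log(-1/(C1 + 12*b))/4
 h(b) = log(-I*(-1/(C1 + 12*b))^(1/4))
 h(b) = log(I*(-1/(C1 + 12*b))^(1/4))


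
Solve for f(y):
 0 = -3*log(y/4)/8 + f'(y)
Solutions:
 f(y) = C1 + 3*y*log(y)/8 - 3*y*log(2)/4 - 3*y/8


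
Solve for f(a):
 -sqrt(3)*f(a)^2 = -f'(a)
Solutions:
 f(a) = -1/(C1 + sqrt(3)*a)


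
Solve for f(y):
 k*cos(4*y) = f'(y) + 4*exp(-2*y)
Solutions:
 f(y) = C1 + k*sin(4*y)/4 + 2*exp(-2*y)


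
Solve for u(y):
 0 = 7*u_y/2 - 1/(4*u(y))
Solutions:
 u(y) = -sqrt(C1 + 7*y)/7
 u(y) = sqrt(C1 + 7*y)/7


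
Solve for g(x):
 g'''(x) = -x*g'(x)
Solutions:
 g(x) = C1 + Integral(C2*airyai(-x) + C3*airybi(-x), x)


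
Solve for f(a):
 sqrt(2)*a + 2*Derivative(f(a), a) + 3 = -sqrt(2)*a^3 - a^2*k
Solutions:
 f(a) = C1 - sqrt(2)*a^4/8 - a^3*k/6 - sqrt(2)*a^2/4 - 3*a/2


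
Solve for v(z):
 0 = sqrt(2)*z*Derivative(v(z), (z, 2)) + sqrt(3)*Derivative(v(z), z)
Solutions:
 v(z) = C1 + C2*z^(1 - sqrt(6)/2)


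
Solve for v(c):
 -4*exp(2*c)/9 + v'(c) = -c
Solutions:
 v(c) = C1 - c^2/2 + 2*exp(2*c)/9


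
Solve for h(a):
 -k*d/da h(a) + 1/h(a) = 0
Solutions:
 h(a) = -sqrt(C1 + 2*a/k)
 h(a) = sqrt(C1 + 2*a/k)


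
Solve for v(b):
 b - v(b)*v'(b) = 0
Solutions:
 v(b) = -sqrt(C1 + b^2)
 v(b) = sqrt(C1 + b^2)


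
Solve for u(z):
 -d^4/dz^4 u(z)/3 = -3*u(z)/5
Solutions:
 u(z) = C1*exp(-sqrt(3)*5^(3/4)*z/5) + C2*exp(sqrt(3)*5^(3/4)*z/5) + C3*sin(sqrt(3)*5^(3/4)*z/5) + C4*cos(sqrt(3)*5^(3/4)*z/5)


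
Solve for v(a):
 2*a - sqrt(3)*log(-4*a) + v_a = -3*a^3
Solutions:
 v(a) = C1 - 3*a^4/4 - a^2 + sqrt(3)*a*log(-a) + sqrt(3)*a*(-1 + 2*log(2))


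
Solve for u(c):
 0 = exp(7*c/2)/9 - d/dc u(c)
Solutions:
 u(c) = C1 + 2*exp(7*c/2)/63


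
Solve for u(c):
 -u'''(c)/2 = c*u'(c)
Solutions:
 u(c) = C1 + Integral(C2*airyai(-2^(1/3)*c) + C3*airybi(-2^(1/3)*c), c)


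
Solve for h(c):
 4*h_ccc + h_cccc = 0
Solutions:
 h(c) = C1 + C2*c + C3*c^2 + C4*exp(-4*c)


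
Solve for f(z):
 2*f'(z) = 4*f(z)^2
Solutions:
 f(z) = -1/(C1 + 2*z)


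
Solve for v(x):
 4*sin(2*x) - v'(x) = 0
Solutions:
 v(x) = C1 - 2*cos(2*x)


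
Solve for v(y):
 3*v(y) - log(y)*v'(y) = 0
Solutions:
 v(y) = C1*exp(3*li(y))


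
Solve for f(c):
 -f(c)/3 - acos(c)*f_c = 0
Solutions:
 f(c) = C1*exp(-Integral(1/acos(c), c)/3)


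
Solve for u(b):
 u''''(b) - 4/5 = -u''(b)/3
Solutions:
 u(b) = C1 + C2*b + C3*sin(sqrt(3)*b/3) + C4*cos(sqrt(3)*b/3) + 6*b^2/5


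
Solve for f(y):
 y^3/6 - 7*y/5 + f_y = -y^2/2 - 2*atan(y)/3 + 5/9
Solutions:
 f(y) = C1 - y^4/24 - y^3/6 + 7*y^2/10 - 2*y*atan(y)/3 + 5*y/9 + log(y^2 + 1)/3


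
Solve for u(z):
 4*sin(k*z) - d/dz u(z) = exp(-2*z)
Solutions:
 u(z) = C1 + exp(-2*z)/2 - 4*cos(k*z)/k


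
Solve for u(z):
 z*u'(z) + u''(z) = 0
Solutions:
 u(z) = C1 + C2*erf(sqrt(2)*z/2)


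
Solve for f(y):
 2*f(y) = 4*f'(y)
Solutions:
 f(y) = C1*exp(y/2)


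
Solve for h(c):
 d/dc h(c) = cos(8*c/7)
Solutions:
 h(c) = C1 + 7*sin(8*c/7)/8


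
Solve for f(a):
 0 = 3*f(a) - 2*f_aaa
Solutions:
 f(a) = C3*exp(2^(2/3)*3^(1/3)*a/2) + (C1*sin(2^(2/3)*3^(5/6)*a/4) + C2*cos(2^(2/3)*3^(5/6)*a/4))*exp(-2^(2/3)*3^(1/3)*a/4)


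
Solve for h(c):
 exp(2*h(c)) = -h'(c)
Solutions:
 h(c) = log(-sqrt(-1/(C1 - c))) - log(2)/2
 h(c) = log(-1/(C1 - c))/2 - log(2)/2


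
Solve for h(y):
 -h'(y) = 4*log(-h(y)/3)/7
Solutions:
 7*Integral(1/(log(-_y) - log(3)), (_y, h(y)))/4 = C1 - y


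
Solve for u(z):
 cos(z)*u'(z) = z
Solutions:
 u(z) = C1 + Integral(z/cos(z), z)


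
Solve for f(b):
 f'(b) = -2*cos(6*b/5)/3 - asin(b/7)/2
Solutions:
 f(b) = C1 - b*asin(b/7)/2 - sqrt(49 - b^2)/2 - 5*sin(6*b/5)/9


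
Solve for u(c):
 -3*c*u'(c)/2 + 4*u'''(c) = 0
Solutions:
 u(c) = C1 + Integral(C2*airyai(3^(1/3)*c/2) + C3*airybi(3^(1/3)*c/2), c)


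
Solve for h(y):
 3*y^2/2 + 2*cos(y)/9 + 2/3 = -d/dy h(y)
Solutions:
 h(y) = C1 - y^3/2 - 2*y/3 - 2*sin(y)/9


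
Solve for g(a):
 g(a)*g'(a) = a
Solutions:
 g(a) = -sqrt(C1 + a^2)
 g(a) = sqrt(C1 + a^2)


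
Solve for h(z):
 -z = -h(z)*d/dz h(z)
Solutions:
 h(z) = -sqrt(C1 + z^2)
 h(z) = sqrt(C1 + z^2)


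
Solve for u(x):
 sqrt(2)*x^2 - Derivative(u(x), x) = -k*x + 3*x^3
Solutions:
 u(x) = C1 + k*x^2/2 - 3*x^4/4 + sqrt(2)*x^3/3


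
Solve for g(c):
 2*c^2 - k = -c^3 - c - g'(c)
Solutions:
 g(c) = C1 - c^4/4 - 2*c^3/3 - c^2/2 + c*k


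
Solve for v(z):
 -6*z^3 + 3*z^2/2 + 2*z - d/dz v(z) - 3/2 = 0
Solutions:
 v(z) = C1 - 3*z^4/2 + z^3/2 + z^2 - 3*z/2


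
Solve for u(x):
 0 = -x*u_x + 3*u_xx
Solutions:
 u(x) = C1 + C2*erfi(sqrt(6)*x/6)


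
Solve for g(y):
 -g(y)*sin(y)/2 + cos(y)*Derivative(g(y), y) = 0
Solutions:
 g(y) = C1/sqrt(cos(y))


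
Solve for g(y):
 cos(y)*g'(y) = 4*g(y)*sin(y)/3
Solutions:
 g(y) = C1/cos(y)^(4/3)


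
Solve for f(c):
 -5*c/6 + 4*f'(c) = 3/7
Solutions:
 f(c) = C1 + 5*c^2/48 + 3*c/28


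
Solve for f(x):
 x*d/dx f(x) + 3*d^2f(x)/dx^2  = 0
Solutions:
 f(x) = C1 + C2*erf(sqrt(6)*x/6)


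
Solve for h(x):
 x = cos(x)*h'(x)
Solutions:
 h(x) = C1 + Integral(x/cos(x), x)


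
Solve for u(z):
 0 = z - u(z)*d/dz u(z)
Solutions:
 u(z) = -sqrt(C1 + z^2)
 u(z) = sqrt(C1 + z^2)


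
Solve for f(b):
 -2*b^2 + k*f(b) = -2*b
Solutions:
 f(b) = 2*b*(b - 1)/k


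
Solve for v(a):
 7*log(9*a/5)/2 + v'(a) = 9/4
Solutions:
 v(a) = C1 - 7*a*log(a)/2 - 7*a*log(3) + 7*a*log(5)/2 + 23*a/4


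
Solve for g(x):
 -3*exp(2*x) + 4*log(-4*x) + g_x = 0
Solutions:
 g(x) = C1 - 4*x*log(-x) + 4*x*(1 - 2*log(2)) + 3*exp(2*x)/2


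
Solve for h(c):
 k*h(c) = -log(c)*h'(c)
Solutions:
 h(c) = C1*exp(-k*li(c))


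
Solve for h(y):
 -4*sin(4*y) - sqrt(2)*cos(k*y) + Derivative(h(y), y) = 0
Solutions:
 h(y) = C1 - cos(4*y) + sqrt(2)*sin(k*y)/k


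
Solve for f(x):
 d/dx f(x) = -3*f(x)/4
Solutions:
 f(x) = C1*exp(-3*x/4)


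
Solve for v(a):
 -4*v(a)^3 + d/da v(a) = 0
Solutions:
 v(a) = -sqrt(2)*sqrt(-1/(C1 + 4*a))/2
 v(a) = sqrt(2)*sqrt(-1/(C1 + 4*a))/2


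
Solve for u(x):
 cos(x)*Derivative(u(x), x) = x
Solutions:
 u(x) = C1 + Integral(x/cos(x), x)


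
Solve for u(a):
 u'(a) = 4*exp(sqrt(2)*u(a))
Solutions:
 u(a) = sqrt(2)*(2*log(-1/(C1 + 4*a)) - log(2))/4


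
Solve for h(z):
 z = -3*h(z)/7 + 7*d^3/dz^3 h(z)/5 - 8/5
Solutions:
 h(z) = C3*exp(105^(1/3)*z/7) - 7*z/3 + (C1*sin(3^(5/6)*35^(1/3)*z/14) + C2*cos(3^(5/6)*35^(1/3)*z/14))*exp(-105^(1/3)*z/14) - 56/15


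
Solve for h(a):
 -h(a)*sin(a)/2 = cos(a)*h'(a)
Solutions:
 h(a) = C1*sqrt(cos(a))


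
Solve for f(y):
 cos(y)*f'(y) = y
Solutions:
 f(y) = C1 + Integral(y/cos(y), y)


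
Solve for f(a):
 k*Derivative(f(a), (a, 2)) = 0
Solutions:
 f(a) = C1 + C2*a


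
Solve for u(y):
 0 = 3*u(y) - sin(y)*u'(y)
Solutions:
 u(y) = C1*(cos(y) - 1)^(3/2)/(cos(y) + 1)^(3/2)


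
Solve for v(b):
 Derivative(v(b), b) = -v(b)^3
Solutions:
 v(b) = -sqrt(2)*sqrt(-1/(C1 - b))/2
 v(b) = sqrt(2)*sqrt(-1/(C1 - b))/2


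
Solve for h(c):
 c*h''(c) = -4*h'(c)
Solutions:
 h(c) = C1 + C2/c^3


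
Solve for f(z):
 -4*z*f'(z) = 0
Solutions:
 f(z) = C1


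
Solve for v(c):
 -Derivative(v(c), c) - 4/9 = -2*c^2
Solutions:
 v(c) = C1 + 2*c^3/3 - 4*c/9


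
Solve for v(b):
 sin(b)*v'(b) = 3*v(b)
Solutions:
 v(b) = C1*(cos(b) - 1)^(3/2)/(cos(b) + 1)^(3/2)


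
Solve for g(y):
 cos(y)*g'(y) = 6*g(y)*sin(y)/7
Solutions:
 g(y) = C1/cos(y)^(6/7)


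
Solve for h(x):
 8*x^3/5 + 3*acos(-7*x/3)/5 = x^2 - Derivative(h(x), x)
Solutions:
 h(x) = C1 - 2*x^4/5 + x^3/3 - 3*x*acos(-7*x/3)/5 - 3*sqrt(9 - 49*x^2)/35


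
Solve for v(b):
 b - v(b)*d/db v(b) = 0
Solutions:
 v(b) = -sqrt(C1 + b^2)
 v(b) = sqrt(C1 + b^2)


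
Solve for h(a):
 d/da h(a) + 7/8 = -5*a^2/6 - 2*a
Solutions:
 h(a) = C1 - 5*a^3/18 - a^2 - 7*a/8


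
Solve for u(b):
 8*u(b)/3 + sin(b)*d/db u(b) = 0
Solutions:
 u(b) = C1*(cos(b) + 1)^(4/3)/(cos(b) - 1)^(4/3)


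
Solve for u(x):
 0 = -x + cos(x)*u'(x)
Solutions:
 u(x) = C1 + Integral(x/cos(x), x)


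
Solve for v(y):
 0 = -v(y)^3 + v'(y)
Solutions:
 v(y) = -sqrt(2)*sqrt(-1/(C1 + y))/2
 v(y) = sqrt(2)*sqrt(-1/(C1 + y))/2


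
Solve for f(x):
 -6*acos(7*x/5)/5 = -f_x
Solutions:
 f(x) = C1 + 6*x*acos(7*x/5)/5 - 6*sqrt(25 - 49*x^2)/35


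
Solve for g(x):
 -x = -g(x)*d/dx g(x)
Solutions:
 g(x) = -sqrt(C1 + x^2)
 g(x) = sqrt(C1 + x^2)


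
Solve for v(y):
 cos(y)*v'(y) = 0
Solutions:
 v(y) = C1


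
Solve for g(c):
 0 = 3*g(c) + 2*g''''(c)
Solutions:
 g(c) = (C1*sin(6^(1/4)*c/2) + C2*cos(6^(1/4)*c/2))*exp(-6^(1/4)*c/2) + (C3*sin(6^(1/4)*c/2) + C4*cos(6^(1/4)*c/2))*exp(6^(1/4)*c/2)


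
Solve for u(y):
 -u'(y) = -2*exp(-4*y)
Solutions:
 u(y) = C1 - exp(-4*y)/2


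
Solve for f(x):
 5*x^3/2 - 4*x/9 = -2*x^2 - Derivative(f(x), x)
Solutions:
 f(x) = C1 - 5*x^4/8 - 2*x^3/3 + 2*x^2/9


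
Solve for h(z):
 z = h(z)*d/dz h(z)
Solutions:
 h(z) = -sqrt(C1 + z^2)
 h(z) = sqrt(C1 + z^2)


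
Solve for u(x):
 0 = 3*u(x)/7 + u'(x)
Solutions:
 u(x) = C1*exp(-3*x/7)


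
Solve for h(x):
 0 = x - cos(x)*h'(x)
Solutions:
 h(x) = C1 + Integral(x/cos(x), x)


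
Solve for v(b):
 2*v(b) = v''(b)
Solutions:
 v(b) = C1*exp(-sqrt(2)*b) + C2*exp(sqrt(2)*b)


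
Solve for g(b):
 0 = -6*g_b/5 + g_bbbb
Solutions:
 g(b) = C1 + C4*exp(5^(2/3)*6^(1/3)*b/5) + (C2*sin(2^(1/3)*3^(5/6)*5^(2/3)*b/10) + C3*cos(2^(1/3)*3^(5/6)*5^(2/3)*b/10))*exp(-5^(2/3)*6^(1/3)*b/10)


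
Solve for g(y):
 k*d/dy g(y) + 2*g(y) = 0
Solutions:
 g(y) = C1*exp(-2*y/k)


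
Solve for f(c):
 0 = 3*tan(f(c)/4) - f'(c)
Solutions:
 f(c) = -4*asin(C1*exp(3*c/4)) + 4*pi
 f(c) = 4*asin(C1*exp(3*c/4))


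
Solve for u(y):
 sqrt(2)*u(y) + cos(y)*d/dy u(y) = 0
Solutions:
 u(y) = C1*(sin(y) - 1)^(sqrt(2)/2)/(sin(y) + 1)^(sqrt(2)/2)


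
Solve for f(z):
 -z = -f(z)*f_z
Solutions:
 f(z) = -sqrt(C1 + z^2)
 f(z) = sqrt(C1 + z^2)


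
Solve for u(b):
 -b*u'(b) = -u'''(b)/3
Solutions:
 u(b) = C1 + Integral(C2*airyai(3^(1/3)*b) + C3*airybi(3^(1/3)*b), b)


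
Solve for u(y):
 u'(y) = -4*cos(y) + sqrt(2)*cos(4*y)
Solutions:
 u(y) = C1 - 4*sin(y) + sqrt(2)*sin(4*y)/4
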